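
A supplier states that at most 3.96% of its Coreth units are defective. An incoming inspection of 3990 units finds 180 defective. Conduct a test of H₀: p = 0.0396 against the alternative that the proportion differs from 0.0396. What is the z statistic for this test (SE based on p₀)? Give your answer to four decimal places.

p̂ = 180/3990 = 0.0451128.
Standard error under H₀: √(0.0396×0.9604/3990) = 0.0030874.
z = (0.0451128 − 0.0396)/0.0030874 = 0.0055128/0.0030874 = 1.7856.

z = 1.7856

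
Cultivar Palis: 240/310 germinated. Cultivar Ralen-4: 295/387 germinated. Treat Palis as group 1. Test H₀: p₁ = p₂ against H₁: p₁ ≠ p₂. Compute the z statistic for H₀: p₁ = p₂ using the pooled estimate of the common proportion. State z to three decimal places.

p̂₁ = 240/310 = 0.77419, p̂₂ = 295/387 = 0.76227.
Pooled p̂ = (240+295)/(310+387) = 535/697 = 0.76758.
SE = √(p̂(1−p̂)(1/n₁+1/n₂)) = √(0.76758·0.23242·0.00580979) = √(0.00103649) = 0.03219.
z = (0.77419 − 0.76227)/0.03219 = 0.01192/0.03219 = 0.370.

z = 0.370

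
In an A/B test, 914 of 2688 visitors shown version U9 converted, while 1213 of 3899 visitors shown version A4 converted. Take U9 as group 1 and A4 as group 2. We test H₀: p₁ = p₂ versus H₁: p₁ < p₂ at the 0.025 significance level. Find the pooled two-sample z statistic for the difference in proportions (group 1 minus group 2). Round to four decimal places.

z = 2.4674

p̂₁ = 914/2688 ≈ 0.3400298, p̂₂ = 1213/3899 ≈ 0.3111054.
Pooled p̂ = (914+1213)/(2688+3899) = 2127/6587 = 0.3229088.
SE = √(p̂(1−p̂)(1/n₁+1/n₂)) = √(0.3229088·0.6770912·0.0006285) = √(0.000137414) = 0.0117224.
z = (0.3400298 − 0.3111054)/0.0117224 = 0.0289244/0.0117224 = 2.4674.
p-value = P(Z < 2.467) ≈ 0.9932; since p > α = 0.025, fail to reject H₀.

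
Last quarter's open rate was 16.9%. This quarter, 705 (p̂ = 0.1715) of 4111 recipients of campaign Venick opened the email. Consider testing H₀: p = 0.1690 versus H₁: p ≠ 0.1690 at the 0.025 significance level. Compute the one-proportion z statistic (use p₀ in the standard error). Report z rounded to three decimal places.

z = 0.426

p̂ = 705/4111 ≈ 0.17149.
Under H₀, SE = √(0.169·0.831/4111) = √(3.41618e-05) = 0.00584.
z = (0.17149 − 0.169)/0.00584 = 0.00249/0.00584 = 0.426.
Two-sided p-value ≈ 2·Φ(−0.426) = 0.6700. With α = 0.025, fail to reject H₀.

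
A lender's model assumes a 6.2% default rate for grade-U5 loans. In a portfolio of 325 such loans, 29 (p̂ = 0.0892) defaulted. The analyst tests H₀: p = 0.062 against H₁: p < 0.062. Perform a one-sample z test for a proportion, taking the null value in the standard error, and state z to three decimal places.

z = 2.036

p̂ = 29/325 ≈ 0.089231.
Under H₀, SE = √(0.062·0.938/325) = √(0.000178942) = 0.013377.
z = (0.089231 − 0.062)/0.013377 = 0.027231/0.013377 = 2.036.
p-value = P(Z < 2.036) ≈ 0.9791.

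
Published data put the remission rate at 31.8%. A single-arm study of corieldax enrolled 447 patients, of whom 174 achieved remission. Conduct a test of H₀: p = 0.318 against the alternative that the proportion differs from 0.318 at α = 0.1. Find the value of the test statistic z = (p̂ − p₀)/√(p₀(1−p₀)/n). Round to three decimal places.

z = 3.235

p̂ = 174/447 = 0.38926.
SE = √(p₀(1−p₀)/n) = √(0.21688/447) = 0.02203.
z = (0.38926 − 0.318)/0.02203 = 0.07126/0.02203 = 3.235.
Two-sided p-value ≈ 2·Φ(−3.235) = 0.0012; since p < α = 0.1, reject H₀.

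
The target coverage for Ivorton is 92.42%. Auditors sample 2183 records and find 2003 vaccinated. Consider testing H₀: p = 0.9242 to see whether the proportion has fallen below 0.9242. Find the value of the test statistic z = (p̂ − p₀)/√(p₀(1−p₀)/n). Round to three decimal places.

z = -1.175

p̂ = 2003/2183 ≈ 0.917545.
Under H₀, SE = √(0.9242·0.0758/2183) = √(3.20909e-05) = 0.005665.
z = (0.917545 − 0.9242)/0.005665 = -0.006655/0.005665 = -1.175.
p-value = P(Z < -1.175) ≈ 0.1200.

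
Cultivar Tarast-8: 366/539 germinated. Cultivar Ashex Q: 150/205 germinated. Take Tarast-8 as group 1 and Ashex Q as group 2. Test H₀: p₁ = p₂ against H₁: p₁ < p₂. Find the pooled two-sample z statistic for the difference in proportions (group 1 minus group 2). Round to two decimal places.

z = -1.39

p̂₁ = 366/539 = 0.6790, p̂₂ = 150/205 = 0.7317.
Pooled p̂ = (366+150)/(539+205) = 516/744 = 0.6935.
SE = √(0.212539 × 0.00673334) = 0.0378.
z = (0.6790 − 0.7317)/0.0378 = -0.0527/0.0378 = -1.39.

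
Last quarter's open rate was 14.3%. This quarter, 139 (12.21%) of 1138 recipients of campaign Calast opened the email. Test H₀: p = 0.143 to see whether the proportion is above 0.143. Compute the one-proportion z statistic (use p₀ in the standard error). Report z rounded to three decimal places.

z = -2.010

p̂ = 139/1138 ≈ 0.12214.
Under H₀, SE = √(0.143·0.857/1138) = √(0.00010769) = 0.01038.
z = (0.12214 − 0.143)/0.01038 = -0.02086/0.01038 = -2.010.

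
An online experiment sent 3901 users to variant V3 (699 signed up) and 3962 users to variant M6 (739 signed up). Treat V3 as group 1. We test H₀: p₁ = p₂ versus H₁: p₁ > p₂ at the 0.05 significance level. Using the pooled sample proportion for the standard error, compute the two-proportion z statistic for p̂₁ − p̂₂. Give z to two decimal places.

p̂₁ = 699/3901 ≈ 0.1792, p̂₂ = 739/3962 ≈ 0.1865.
Pooled p̂ = (699+739)/(3901+3962) = 1438/7863 = 0.1829.
SE = √(p̂(1−p̂)(1/n₁+1/n₂)) = √(0.1829·0.8171·0.000508742) = √(7.60245e-05) = 0.0087.
z = (0.1792 − 0.1865)/0.0087 = -0.0073/0.0087 = -0.84.
p-value = P(Z > -0.841) ≈ 0.8000. With α = 0.05, fail to reject H₀.

z = -0.84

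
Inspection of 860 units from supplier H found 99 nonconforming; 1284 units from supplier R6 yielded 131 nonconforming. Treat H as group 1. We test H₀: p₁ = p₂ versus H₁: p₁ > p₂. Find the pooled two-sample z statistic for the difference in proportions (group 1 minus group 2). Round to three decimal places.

z = 0.960

p̂₁ = 99/860 ≈ 0.11512, p̂₂ = 131/1284 ≈ 0.10202.
Pooled p̂ = (99+131)/(860+1284) = 230/2144 = 0.10728.
SE = √(0.095768 × 0.00194161) = 0.01364.
z = (0.11512 − 0.10202)/0.01364 = 0.01310/0.01364 = 0.960.
p-value = P(Z > 0.960) ≈ 0.1685.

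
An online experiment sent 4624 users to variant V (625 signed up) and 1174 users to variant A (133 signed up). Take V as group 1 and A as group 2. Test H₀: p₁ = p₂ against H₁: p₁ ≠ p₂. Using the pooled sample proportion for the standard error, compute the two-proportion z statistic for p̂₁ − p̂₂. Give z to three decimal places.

p̂₁ = 625/4624 = 0.135164, p̂₂ = 133/1174 = 0.113288.
Pooled p̂ = (625+133)/(4624+1174) = 758/5798 = 0.130735.
SE = √(p̂(1−p̂)(1/n₁+1/n₂)) = √(0.130735·0.869265·0.00106805) = √(0.000121377) = 0.011017.
z = (0.135164 − 0.113288)/0.011017 = 0.021876/0.011017 = 1.986.

z = 1.986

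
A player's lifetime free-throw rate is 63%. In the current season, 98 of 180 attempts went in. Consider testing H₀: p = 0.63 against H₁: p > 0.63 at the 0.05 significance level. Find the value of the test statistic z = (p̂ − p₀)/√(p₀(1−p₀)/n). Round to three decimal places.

z = -2.377

p̂ = 98/180 ≈ 0.54444.
Under H₀, SE = √(0.63·0.37/180) = √(0.001295) = 0.03599.
z = (0.54444 − 0.63)/0.03599 = -0.08556/0.03599 = -2.377.
p-value = P(Z > -2.377) ≈ 0.9913; since p > α = 0.05, fail to reject H₀.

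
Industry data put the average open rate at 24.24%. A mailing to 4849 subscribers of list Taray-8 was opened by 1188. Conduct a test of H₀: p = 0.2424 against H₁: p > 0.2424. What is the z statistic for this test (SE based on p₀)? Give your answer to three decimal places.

z = 0.422

p̂ = 1188/4849 ≈ 0.244999.
Under H₀, SE = √(0.2424·0.7576/4849) = √(3.78722e-05) = 0.006154.
z = (0.244999 − 0.2424)/0.006154 = 0.002599/0.006154 = 0.422.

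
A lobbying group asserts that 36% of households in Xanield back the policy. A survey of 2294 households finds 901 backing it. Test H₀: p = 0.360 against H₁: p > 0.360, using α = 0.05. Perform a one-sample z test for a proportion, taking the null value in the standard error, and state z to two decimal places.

p̂ = 901/2294 = 0.39276.
SE = √(p₀(1−p₀)/n) = √(0.2304/2294) = 0.01002.
z = (0.39276 − 0.36)/0.01002 = 0.03276/0.01002 = 3.27.
p-value = P(Z > 3.269) ≈ 0.0005; since p < α = 0.05, reject H₀.

z = 3.27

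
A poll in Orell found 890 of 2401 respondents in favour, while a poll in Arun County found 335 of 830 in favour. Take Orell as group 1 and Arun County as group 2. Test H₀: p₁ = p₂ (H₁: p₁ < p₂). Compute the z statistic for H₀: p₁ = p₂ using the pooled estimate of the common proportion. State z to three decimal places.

p̂₁ = 890/2401 = 0.370679, p̂₂ = 335/830 = 0.403614.
Pooled p̂ = (890+335)/(2401+830) = 1225/3231 = 0.379140.
SE = √(p̂(1−p̂)(1/n₁+1/n₂)) = √(0.379140·0.620860·0.00162131) = √(0.000381645) = 0.019536.
z = (0.370679 − 0.403614)/0.019536 = -0.032935/0.019536 = -1.686.
p-value = P(Z < -1.686) ≈ 0.0459.

z = -1.686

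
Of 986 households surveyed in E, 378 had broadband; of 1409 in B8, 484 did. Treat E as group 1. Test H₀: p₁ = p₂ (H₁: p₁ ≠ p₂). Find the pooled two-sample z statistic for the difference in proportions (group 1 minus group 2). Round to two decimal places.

z = 2.00

p̂₁ = 378/986 = 0.38337, p̂₂ = 484/1409 = 0.34351.
Pooled p̂ = (378+484)/(986+1409) = 862/2395 = 0.35992.
SE = √(p̂(1−p̂)(1/n₁+1/n₂)) = √(0.35992·0.64008·0.00172392) = √(0.000397151) = 0.01993.
z = (0.38337 − 0.34351)/0.01993 = 0.03986/0.01993 = 2.00.
Two-sided p-value ≈ 2·Φ(−2.000) = 0.0455.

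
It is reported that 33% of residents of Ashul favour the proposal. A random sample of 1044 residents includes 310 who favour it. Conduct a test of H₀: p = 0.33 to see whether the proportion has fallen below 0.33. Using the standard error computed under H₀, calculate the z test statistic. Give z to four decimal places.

z = -2.2721

p̂ = 310/1044 = 0.2969349.
Under H₀, SE = √(0.33·0.67/1044) = √(0.000211782) = 0.0145527.
z = (0.2969349 − 0.33)/0.0145527 = -0.0330651/0.0145527 = -2.2721.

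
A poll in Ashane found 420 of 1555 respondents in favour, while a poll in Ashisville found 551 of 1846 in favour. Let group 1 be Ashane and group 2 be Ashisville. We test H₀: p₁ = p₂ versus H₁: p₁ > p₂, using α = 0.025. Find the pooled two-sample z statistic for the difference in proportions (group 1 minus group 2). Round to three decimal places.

p̂₁ = 420/1555 ≈ 0.270096, p̂₂ = 551/1846 ≈ 0.298483.
Pooled p̂ = (420+551)/(1555+1846) = 971/3401 = 0.285504.
SE = √(p̂(1−p̂)(1/n₁+1/n₂)) = √(0.285504·0.714496·0.0011848) = √(0.000241689) = 0.015546.
z = (0.270096 − 0.298483)/0.015546 = -0.028387/0.015546 = -1.826.
p-value = P(Z > -1.826) ≈ 0.9661. With α = 0.025, fail to reject H₀.

z = -1.826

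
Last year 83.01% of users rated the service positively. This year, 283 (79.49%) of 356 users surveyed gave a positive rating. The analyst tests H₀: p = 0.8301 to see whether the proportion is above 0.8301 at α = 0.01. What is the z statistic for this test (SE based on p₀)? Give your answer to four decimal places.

z = -1.7663

p̂ = 283/356 = 0.794944.
Standard error under H₀: √(0.8301×0.1699/356) = 0.019904.
z = (0.794944 − 0.8301)/0.019904 = -0.035156/0.019904 = -1.7663.
p-value = P(Z > -1.766) ≈ 0.9613. With α = 0.01, fail to reject H₀.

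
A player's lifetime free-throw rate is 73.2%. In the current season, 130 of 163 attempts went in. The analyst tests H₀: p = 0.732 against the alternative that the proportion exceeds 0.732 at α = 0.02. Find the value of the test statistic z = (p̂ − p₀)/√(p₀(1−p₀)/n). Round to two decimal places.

z = 1.89

p̂ = 130/163 ≈ 0.7975.
SE = √(p₀(1−p₀)/n) = √(0.19618/163) = 0.0347.
z = (0.7975 − 0.732)/0.0347 = 0.0655/0.0347 = 1.89.
p-value = P(Z > 1.889) ≈ 0.0294. With α = 0.02, fail to reject H₀.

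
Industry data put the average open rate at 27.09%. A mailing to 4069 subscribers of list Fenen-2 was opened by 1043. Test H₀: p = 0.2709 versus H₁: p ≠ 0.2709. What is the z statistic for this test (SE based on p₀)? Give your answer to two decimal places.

z = -2.09

p̂ = 1043/4069 = 0.2563.
Under H₀, SE = √(0.2709·0.7291/4069) = √(4.8541e-05) = 0.0070.
z = (0.2563 − 0.2709)/0.0070 = -0.0146/0.0070 = -2.09.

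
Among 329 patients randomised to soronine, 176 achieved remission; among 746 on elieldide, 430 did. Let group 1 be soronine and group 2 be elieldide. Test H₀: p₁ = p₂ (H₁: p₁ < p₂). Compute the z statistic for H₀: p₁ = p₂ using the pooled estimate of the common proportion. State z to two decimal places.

p̂₁ = 176/329 = 0.5350, p̂₂ = 430/746 = 0.5764.
Pooled p̂ = (176+430)/(329+746) = 606/1075 = 0.5637.
SE = √(0.24594 × 0.00438) = 0.0328.
z = (0.5350 − 0.5764)/0.0328 = -0.0414/0.0328 = -1.26.
p-value = P(Z < -1.263) ≈ 0.1033.

z = -1.26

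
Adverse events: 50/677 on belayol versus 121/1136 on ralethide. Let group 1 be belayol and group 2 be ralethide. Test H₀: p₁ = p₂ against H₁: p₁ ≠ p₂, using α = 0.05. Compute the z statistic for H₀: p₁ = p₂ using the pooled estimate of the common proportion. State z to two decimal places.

p̂₁ = 50/677 = 0.0739, p̂₂ = 121/1136 = 0.1065.
Pooled p̂ = (50+121)/(677+1136) = 171/1813 = 0.0943.
SE = √(0.0854228 × 0.00235739) = 0.0142.
z = (0.0739 − 0.1065)/0.0142 = -0.0326/0.0142 = -2.30.
p-value = 2·P(Z > 2.301) ≈ 0.0214; since p < α = 0.05, reject H₀.

z = -2.30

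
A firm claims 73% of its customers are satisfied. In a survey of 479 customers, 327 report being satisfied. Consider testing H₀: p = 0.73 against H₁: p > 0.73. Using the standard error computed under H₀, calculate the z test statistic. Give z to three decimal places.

z = -2.333

p̂ = 327/479 = 0.68267.
Standard error under H₀: √(0.73×0.27/479) = 0.02029.
z = (0.68267 − 0.73)/0.02029 = -0.04733/0.02029 = -2.333.
p-value = P(Z > -2.333) ≈ 0.9902.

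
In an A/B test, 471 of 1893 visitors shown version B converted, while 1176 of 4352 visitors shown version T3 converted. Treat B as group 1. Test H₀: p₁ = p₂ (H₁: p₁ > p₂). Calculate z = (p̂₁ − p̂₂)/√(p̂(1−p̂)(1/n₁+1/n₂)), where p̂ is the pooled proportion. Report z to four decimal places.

p̂₁ = 471/1893 ≈ 0.2488114, p̂₂ = 1176/4352 ≈ 0.2702206.
Pooled p̂ = (471+1176)/(1893+4352) = 1647/6245 = 0.2637310.
SE = √(p̂(1−p̂)(1/n₁+1/n₂)) = √(0.2637310·0.7362690·0.000758041) = √(0.000147194) = 0.0121324.
z = (0.2488114 − 0.2702206)/0.0121324 = -0.0214092/0.0121324 = -1.7646.

z = -1.7646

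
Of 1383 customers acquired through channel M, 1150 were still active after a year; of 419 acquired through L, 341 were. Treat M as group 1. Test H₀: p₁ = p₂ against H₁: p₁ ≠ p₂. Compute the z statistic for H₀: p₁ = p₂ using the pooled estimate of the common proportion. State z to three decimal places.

p̂₁ = 1150/1383 = 0.831526, p̂₂ = 341/419 = 0.813842.
Pooled p̂ = (1150+341)/(1383+419) = 1491/1802 = 0.827414.
SE = √(p̂(1−p̂)(1/n₁+1/n₂)) = √(0.827414·0.172586·0.0031097) = √(0.000444066) = 0.021073.
z = (0.831526 − 0.813842)/0.021073 = 0.017684/0.021073 = 0.839.
p-value = 2·P(Z > 0.839) ≈ 0.4014.

z = 0.839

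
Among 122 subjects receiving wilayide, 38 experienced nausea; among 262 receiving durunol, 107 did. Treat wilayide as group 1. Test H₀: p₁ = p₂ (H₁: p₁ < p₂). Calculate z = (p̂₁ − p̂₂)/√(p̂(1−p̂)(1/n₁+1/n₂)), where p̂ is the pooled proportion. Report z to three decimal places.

z = -1.824

p̂₁ = 38/122 = 0.31148, p̂₂ = 107/262 = 0.40840.
Pooled p̂ = (38+107)/(122+262) = 145/384 = 0.37760.
SE = √(p̂(1−p̂)(1/n₁+1/n₂)) = √(0.37760·0.62240·0.0120135) = √(0.00282341) = 0.05314.
z = (0.31148 − 0.40840)/0.05314 = -0.09692/0.05314 = -1.824.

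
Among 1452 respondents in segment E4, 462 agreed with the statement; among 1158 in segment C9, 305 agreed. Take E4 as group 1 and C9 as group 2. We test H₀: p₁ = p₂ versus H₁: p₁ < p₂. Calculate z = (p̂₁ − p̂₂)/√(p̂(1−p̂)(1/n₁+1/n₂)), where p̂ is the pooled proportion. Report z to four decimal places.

z = 3.0532

p̂₁ = 462/1452 = 0.3181818, p̂₂ = 305/1158 = 0.2633851.
Pooled p̂ = (462+305)/(1452+1158) = 767/2610 = 0.2938697.
SE = √(0.20751 × 0.00155226) = 0.0179474.
z = (0.3181818 − 0.2633851)/0.0179474 = 0.0547967/0.0179474 = 3.0532.
p-value = P(Z < 3.053) ≈ 0.9989.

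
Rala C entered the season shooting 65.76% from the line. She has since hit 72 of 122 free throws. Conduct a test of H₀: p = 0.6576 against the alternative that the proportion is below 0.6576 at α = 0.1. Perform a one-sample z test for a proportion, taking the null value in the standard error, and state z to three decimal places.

p̂ = 72/122 ≈ 0.59016.
Under H₀, SE = √(0.6576·0.3424/122) = √(0.00184559) = 0.04296.
z = (0.59016 − 0.6576)/0.04296 = -0.06744/0.04296 = -1.570.
p-value = P(Z < -1.570) ≈ 0.0582. With α = 0.1, reject H₀.

z = -1.570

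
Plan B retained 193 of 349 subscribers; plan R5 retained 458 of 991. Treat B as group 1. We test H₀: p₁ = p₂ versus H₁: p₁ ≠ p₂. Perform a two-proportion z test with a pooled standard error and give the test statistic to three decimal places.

z = 2.920

p̂₁ = 193/349 ≈ 0.55301, p̂₂ = 458/991 ≈ 0.46216.
Pooled p̂ = (193+458)/(349+991) = 651/1340 = 0.48582.
SE = √(p̂(1−p̂)(1/n₁+1/n₂)) = √(0.48582·0.51418·0.00387441) = √(0.000967824) = 0.03111.
z = (0.55301 − 0.46216)/0.03111 = 0.09085/0.03111 = 2.920.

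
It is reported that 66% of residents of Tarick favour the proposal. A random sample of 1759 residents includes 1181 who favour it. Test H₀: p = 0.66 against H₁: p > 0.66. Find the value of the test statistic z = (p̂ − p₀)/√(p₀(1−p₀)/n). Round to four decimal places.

p̂ = 1181/1759 = 0.671404.
Under H₀, SE = √(0.66·0.34/1759) = √(0.000127572) = 0.011295.
z = (0.671404 − 0.66)/0.011295 = 0.011404/0.011295 = 1.0097.

z = 1.0097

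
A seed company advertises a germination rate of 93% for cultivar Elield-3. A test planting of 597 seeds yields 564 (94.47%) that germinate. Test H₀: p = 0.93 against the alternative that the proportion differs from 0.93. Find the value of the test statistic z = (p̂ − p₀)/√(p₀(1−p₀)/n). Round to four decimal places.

z = 1.4100

p̂ = 564/597 = 0.9447236.
SE = √(p₀(1−p₀)/n) = √(0.0651/597) = 0.0104425.
z = (0.9447236 − 0.93)/0.0104425 = 0.0147236/0.0104425 = 1.4100.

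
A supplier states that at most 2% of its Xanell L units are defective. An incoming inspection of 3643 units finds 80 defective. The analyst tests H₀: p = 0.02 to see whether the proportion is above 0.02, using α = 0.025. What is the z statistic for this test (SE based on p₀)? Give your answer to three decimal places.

p̂ = 80/3643 = 0.02196.
Under H₀, SE = √(0.02·0.98/3643) = √(5.38018e-06) = 0.00232.
z = (0.02196 − 0.02)/0.00232 = 0.00196/0.00232 = 0.845.
p-value = P(Z > 0.845) ≈ 0.1991. With α = 0.025, fail to reject H₀.

z = 0.845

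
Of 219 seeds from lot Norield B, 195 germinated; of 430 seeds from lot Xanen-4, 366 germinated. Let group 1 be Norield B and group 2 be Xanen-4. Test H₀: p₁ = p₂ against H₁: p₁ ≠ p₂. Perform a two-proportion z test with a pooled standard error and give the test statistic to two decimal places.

z = 1.38

p̂₁ = 195/219 = 0.8904, p̂₂ = 366/430 = 0.8512.
Pooled p̂ = (195+366)/(219+430) = 561/649 = 0.8644.
SE = √(p̂(1−p̂)(1/n₁+1/n₂)) = √(0.8644·0.1356·0.00689179) = √(0.000807771) = 0.0284.
z = (0.8904 − 0.8512)/0.0284 = 0.0392/0.0284 = 1.38.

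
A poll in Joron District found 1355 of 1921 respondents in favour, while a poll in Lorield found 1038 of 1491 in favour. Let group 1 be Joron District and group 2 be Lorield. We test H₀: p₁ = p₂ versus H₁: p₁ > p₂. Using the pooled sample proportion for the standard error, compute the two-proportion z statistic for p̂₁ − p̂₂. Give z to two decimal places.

z = 0.58

p̂₁ = 1355/1921 = 0.7054, p̂₂ = 1038/1491 = 0.6962.
Pooled p̂ = (1355+1038)/(1921+1491) = 2393/3412 = 0.7013.
SE = √(p̂(1−p̂)(1/n₁+1/n₂)) = √(0.7013·0.2987·0.00119125) = √(0.000249519) = 0.0158.
z = (0.7054 − 0.6962)/0.0158 = 0.0092/0.0158 = 0.58.
p-value = P(Z > 0.581) ≈ 0.2805.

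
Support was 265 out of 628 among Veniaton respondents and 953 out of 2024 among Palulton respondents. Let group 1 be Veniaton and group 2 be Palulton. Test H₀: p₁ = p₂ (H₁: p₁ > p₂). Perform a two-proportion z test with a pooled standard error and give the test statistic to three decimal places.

p̂₁ = 265/628 ≈ 0.421975, p̂₂ = 953/2024 ≈ 0.470850.
Pooled p̂ = (265+953)/(628+2024) = 1218/2652 = 0.459276.
SE = √(0.248342 × 0.00208643) = 0.022763.
z = (0.421975 − 0.470850)/0.022763 = -0.048875/0.022763 = -2.147.
p-value = P(Z > -2.147) ≈ 0.9841.

z = -2.147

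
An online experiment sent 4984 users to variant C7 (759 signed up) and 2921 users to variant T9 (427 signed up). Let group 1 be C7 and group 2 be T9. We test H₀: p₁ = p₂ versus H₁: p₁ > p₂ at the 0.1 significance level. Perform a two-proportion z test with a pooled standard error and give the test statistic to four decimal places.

z = 0.7336

p̂₁ = 759/4984 = 0.152287, p̂₂ = 427/2921 = 0.146183.
Pooled p̂ = (759+427)/(4984+2921) = 1186/7905 = 0.150032.
SE = √(0.127522 × 0.000542991) = 0.008321.
z = (0.152287 − 0.146183)/0.008321 = 0.006104/0.008321 = 0.7336.
p-value = P(Z > 0.734) ≈ 0.2316; since p > α = 0.1, fail to reject H₀.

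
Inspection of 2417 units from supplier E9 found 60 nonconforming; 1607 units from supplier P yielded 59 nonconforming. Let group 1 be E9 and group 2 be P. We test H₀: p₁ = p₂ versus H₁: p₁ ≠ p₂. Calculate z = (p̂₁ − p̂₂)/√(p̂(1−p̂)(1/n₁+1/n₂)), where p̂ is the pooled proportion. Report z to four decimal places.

p̂₁ = 60/2417 ≈ 0.0248242, p̂₂ = 59/1607 ≈ 0.0367144.
Pooled p̂ = (60+59)/(2417+1607) = 119/4024 = 0.0295726.
SE = √(0.028698 × 0.00103601) = 0.0054527.
z = (0.0248242 − 0.0367144)/0.0054527 = -0.0118902/0.0054527 = -2.1806.
Two-sided p-value ≈ 2·Φ(−2.181) = 0.0292.

z = -2.1806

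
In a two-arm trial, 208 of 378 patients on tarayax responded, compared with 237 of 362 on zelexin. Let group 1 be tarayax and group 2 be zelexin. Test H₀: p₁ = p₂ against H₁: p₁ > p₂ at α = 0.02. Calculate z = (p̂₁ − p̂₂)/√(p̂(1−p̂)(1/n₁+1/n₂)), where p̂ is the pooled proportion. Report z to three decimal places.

z = -2.900

p̂₁ = 208/378 ≈ 0.55026, p̂₂ = 237/362 ≈ 0.65470.
Pooled p̂ = (208+237)/(378+362) = 445/740 = 0.60135.
SE = √(0.239728 × 0.00540793) = 0.03601.
z = (0.55026 − 0.65470)/0.03601 = -0.10444/0.03601 = -2.900.
p-value = P(Z > -2.900) ≈ 0.9981; since p > α = 0.02, fail to reject H₀.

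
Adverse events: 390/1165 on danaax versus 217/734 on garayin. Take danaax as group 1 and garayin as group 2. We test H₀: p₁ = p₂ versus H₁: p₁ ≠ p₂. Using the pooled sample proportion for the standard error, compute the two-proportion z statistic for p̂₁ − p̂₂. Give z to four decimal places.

z = 1.7803

p̂₁ = 390/1165 = 0.334764, p̂₂ = 217/734 = 0.295640.
Pooled p̂ = (390+217)/(1165+734) = 607/1899 = 0.319642.
SE = √(0.217471 × 0.00222077) = 0.021976.
z = (0.334764 − 0.295640)/0.021976 = 0.039124/0.021976 = 1.7803.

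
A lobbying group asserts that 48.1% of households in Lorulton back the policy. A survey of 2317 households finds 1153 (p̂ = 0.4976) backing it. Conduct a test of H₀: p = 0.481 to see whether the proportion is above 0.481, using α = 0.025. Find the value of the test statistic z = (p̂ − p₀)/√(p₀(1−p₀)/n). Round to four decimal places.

p̂ = 1153/2317 = 0.4976262.
SE = √(p₀(1−p₀)/n) = √(0.24964/2317) = 0.0103799.
z = (0.4976262 − 0.481)/0.0103799 = 0.0166262/0.0103799 = 1.6018.
p-value = P(Z > 1.602) ≈ 0.0546. With α = 0.025, fail to reject H₀.

z = 1.6018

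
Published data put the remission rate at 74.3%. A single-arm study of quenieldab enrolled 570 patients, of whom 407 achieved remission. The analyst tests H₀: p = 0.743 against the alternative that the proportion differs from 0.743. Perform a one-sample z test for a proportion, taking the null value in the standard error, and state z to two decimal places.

p̂ = 407/570 = 0.7140.
Under H₀, SE = √(0.743·0.257/570) = √(0.000335002) = 0.0183.
z = (0.7140 − 0.743)/0.0183 = -0.0290/0.0183 = -1.58.
p-value = 2·P(Z > 1.583) ≈ 0.1135.

z = -1.58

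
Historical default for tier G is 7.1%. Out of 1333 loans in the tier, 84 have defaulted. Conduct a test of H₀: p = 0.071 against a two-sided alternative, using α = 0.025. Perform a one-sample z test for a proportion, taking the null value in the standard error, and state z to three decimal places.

p̂ = 84/1333 = 0.06302.
SE = √(p₀(1−p₀)/n) = √(0.065959/1333) = 0.00703.
z = (0.06302 − 0.071)/0.00703 = -0.00798/0.00703 = -1.135.
Two-sided p-value ≈ 2·Φ(−1.135) = 0.2564, so at α = 0.025 we fail to reject H₀.

z = -1.135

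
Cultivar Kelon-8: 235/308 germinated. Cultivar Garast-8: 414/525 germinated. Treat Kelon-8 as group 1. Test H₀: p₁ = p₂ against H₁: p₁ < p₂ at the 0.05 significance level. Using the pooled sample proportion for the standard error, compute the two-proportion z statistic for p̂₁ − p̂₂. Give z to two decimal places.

z = -0.86

p̂₁ = 235/308 = 0.7630, p̂₂ = 414/525 = 0.7886.
Pooled p̂ = (235+414)/(308+525) = 649/833 = 0.7791.
SE = √(0.172097 × 0.00515152) = 0.0298.
z = (0.7630 − 0.7886)/0.0298 = -0.0256/0.0298 = -0.86.
p-value = P(Z < -0.859) ≈ 0.1951, so at α = 0.05 we fail to reject H₀.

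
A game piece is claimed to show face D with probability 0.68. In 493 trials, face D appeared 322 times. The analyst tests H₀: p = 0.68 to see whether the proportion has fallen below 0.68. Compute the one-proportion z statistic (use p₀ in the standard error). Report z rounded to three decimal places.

p̂ = 322/493 = 0.65314.
SE = √(p₀(1−p₀)/n) = √(0.2176/493) = 0.02101.
z = (0.65314 − 0.68)/0.02101 = -0.02686/0.02101 = -1.278.

z = -1.278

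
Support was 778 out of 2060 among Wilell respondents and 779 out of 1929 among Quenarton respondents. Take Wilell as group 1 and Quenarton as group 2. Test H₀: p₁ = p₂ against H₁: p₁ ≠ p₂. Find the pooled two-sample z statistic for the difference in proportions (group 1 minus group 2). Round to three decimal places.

z = -1.693

p̂₁ = 778/2060 = 0.37767, p̂₂ = 779/1929 = 0.40384.
Pooled p̂ = (778+779)/(2060+1929) = 1557/3989 = 0.39032.
SE = √(0.237971 × 0.00100384) = 0.01546.
z = (0.37767 − 0.40384)/0.01546 = -0.02617/0.01546 = -1.693.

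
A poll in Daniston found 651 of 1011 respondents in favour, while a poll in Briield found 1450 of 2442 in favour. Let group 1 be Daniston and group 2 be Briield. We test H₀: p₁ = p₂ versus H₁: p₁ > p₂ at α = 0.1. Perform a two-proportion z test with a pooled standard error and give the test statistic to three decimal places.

z = 2.747

p̂₁ = 651/1011 ≈ 0.64392, p̂₂ = 1450/2442 ≈ 0.59378.
Pooled p̂ = (651+1450)/(1011+2442) = 2101/3453 = 0.60846.
SE = √(0.238237 × 0.00139862) = 0.01825.
z = (0.64392 − 0.59378)/0.01825 = 0.05014/0.01825 = 2.747.
p-value = P(Z > 2.747) ≈ 0.0030; since p < α = 0.1, reject H₀.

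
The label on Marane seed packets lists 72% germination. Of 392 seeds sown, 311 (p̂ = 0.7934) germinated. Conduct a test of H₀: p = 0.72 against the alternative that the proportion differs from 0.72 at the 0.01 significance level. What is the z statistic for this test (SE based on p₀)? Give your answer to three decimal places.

z = 3.235

p̂ = 311/392 = 0.79337.
Standard error under H₀: √(0.72×0.28/392) = 0.02268.
z = (0.79337 − 0.72)/0.02268 = 0.07337/0.02268 = 3.235.
Two-sided p-value ≈ 2·Φ(−3.235) = 0.0012, so at α = 0.01 we reject H₀.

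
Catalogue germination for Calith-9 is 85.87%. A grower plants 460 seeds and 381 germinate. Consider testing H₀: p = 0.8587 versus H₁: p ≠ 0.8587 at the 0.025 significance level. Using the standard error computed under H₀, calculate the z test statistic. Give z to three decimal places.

p̂ = 381/460 ≈ 0.82826.
SE = √(p₀(1−p₀)/n) = √(0.12133/460) = 0.01624.
z = (0.82826 − 0.8587)/0.01624 = -0.03044/0.01624 = -1.874.
Two-sided p-value ≈ 2·Φ(−1.874) = 0.0609; since p > α = 0.025, fail to reject H₀.

z = -1.874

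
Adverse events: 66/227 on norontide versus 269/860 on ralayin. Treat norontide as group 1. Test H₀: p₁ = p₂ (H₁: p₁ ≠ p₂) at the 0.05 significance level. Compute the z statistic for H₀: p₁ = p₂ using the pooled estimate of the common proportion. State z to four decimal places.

z = -0.6397

p̂₁ = 66/227 ≈ 0.290749, p̂₂ = 269/860 ≈ 0.312791.
Pooled p̂ = (66+269)/(227+860) = 335/1087 = 0.308188.
SE = √(p̂(1−p̂)(1/n₁+1/n₂)) = √(0.308188·0.691812·0.00556808) = √(0.00118716) = 0.034455.
z = (0.290749 − 0.312791)/0.034455 = -0.022042/0.034455 = -0.6397.
Two-sided p-value ≈ 2·Φ(−0.640) = 0.5224; since p > α = 0.05, fail to reject H₀.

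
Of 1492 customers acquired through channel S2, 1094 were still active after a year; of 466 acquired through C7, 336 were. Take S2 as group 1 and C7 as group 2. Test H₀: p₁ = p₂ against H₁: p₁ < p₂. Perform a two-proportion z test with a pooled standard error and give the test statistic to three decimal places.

z = 0.519

p̂₁ = 1094/1492 = 0.733244, p̂₂ = 336/466 = 0.721030.
Pooled p̂ = (1094+336)/(1492+466) = 1430/1958 = 0.730337.
SE = √(p̂(1−p̂)(1/n₁+1/n₂)) = √(0.730337·0.269663·0.00281616) = √(0.000554629) = 0.023551.
z = (0.733244 − 0.721030)/0.023551 = 0.012214/0.023551 = 0.519.
p-value = P(Z < 0.519) ≈ 0.6980.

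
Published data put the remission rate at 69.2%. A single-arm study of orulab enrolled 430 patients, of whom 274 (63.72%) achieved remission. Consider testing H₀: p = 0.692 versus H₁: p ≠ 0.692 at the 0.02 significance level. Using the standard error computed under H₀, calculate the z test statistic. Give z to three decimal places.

z = -2.461

p̂ = 274/430 = 0.63721.
Under H₀, SE = √(0.692·0.308/430) = √(0.000495665) = 0.02226.
z = (0.63721 − 0.692)/0.02226 = -0.05479/0.02226 = -2.461.
Two-sided p-value ≈ 2·Φ(−2.461) = 0.0139. With α = 0.02, reject H₀.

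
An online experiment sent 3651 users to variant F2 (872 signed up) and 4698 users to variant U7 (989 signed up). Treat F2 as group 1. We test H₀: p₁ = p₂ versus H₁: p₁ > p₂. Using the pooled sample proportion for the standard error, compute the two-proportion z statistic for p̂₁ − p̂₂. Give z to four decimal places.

z = 3.0846

p̂₁ = 872/3651 ≈ 0.2388387, p̂₂ = 989/4698 ≈ 0.2105151.
Pooled p̂ = (872+989)/(3651+4698) = 1861/8349 = 0.2229009.
SE = √(p̂(1−p̂)(1/n₁+1/n₂)) = √(0.2229009·0.7770991·0.000486754) = √(8.43137e-05) = 0.0091822.
z = (0.2388387 − 0.2105151)/0.0091822 = 0.0283236/0.0091822 = 3.0846.
p-value = P(Z > 3.085) ≈ 0.0010.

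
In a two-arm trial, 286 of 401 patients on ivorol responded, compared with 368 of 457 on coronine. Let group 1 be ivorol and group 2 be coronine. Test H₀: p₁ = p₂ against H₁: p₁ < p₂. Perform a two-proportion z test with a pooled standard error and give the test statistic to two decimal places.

z = -3.16

p̂₁ = 286/401 ≈ 0.7132, p̂₂ = 368/457 ≈ 0.8053.
Pooled p̂ = (286+368)/(401+457) = 654/858 = 0.7622.
SE = √(p̂(1−p̂)(1/n₁+1/n₂)) = √(0.7622·0.2378·0.00468195) = √(0.000848516) = 0.0291.
z = (0.7132 − 0.8053)/0.0291 = -0.0921/0.0291 = -3.16.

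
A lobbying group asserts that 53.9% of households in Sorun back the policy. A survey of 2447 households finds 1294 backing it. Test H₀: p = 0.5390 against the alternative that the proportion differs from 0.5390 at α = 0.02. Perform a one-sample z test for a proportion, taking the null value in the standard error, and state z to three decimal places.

p̂ = 1294/2447 ≈ 0.52881.
Under H₀, SE = √(0.539·0.461/2447) = √(0.000101544) = 0.01008.
z = (0.52881 − 0.539)/0.01008 = -0.01019/0.01008 = -1.011.
p-value = 2·P(Z > 1.011) ≈ 0.3119. With α = 0.02, fail to reject H₀.

z = -1.011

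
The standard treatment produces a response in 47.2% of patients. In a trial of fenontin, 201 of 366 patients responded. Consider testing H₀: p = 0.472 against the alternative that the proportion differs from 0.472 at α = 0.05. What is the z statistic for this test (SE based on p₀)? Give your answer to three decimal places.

z = 2.958

p̂ = 201/366 ≈ 0.54918.
SE = √(p₀(1−p₀)/n) = √(0.24922/366) = 0.02609.
z = (0.54918 − 0.472)/0.02609 = 0.07718/0.02609 = 2.958.
Two-sided p-value ≈ 2·Φ(−2.958) = 0.0031. With α = 0.05, reject H₀.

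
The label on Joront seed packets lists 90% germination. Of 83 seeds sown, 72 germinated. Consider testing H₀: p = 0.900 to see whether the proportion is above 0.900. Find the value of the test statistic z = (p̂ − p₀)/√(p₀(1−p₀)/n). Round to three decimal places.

z = -0.988

p̂ = 72/83 = 0.86747.
Under H₀, SE = √(0.9·0.1/83) = √(0.00108434) = 0.03293.
z = (0.86747 − 0.9)/0.03293 = -0.03253/0.03293 = -0.988.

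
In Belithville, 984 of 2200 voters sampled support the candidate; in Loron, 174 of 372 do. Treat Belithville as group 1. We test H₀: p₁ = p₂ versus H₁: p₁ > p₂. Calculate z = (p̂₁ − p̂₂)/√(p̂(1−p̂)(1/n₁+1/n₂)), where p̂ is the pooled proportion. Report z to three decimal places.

p̂₁ = 984/2200 = 0.44727, p̂₂ = 174/372 = 0.46774.
Pooled p̂ = (984+174)/(2200+372) = 1158/2572 = 0.45023.
SE = √(0.247523 × 0.00314272) = 0.02789.
z = (0.44727 − 0.46774)/0.02789 = -0.02047/0.02789 = -0.734.

z = -0.734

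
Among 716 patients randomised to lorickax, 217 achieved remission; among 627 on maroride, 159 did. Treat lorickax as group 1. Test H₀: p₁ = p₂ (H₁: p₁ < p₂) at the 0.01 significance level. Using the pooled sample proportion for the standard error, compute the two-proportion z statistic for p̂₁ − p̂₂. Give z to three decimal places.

z = 2.015

p̂₁ = 217/716 ≈ 0.30307, p̂₂ = 159/627 ≈ 0.25359.
Pooled p̂ = (217+159)/(716+627) = 376/1343 = 0.27997.
SE = √(p̂(1−p̂)(1/n₁+1/n₂)) = √(0.27997·0.72003·0.00299154) = √(0.000603056) = 0.02456.
z = (0.30307 − 0.25359)/0.02456 = 0.04948/0.02456 = 2.015.
p-value = P(Z < 2.015) ≈ 0.9781. With α = 0.01, fail to reject H₀.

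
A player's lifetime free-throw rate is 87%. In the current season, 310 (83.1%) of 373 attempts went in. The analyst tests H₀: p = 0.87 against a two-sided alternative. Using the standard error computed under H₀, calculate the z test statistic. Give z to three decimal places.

p̂ = 310/373 ≈ 0.83110.
Under H₀, SE = √(0.87·0.13/373) = √(0.000303217) = 0.01741.
z = (0.83110 − 0.87)/0.01741 = -0.03890/0.01741 = -2.234.

z = -2.234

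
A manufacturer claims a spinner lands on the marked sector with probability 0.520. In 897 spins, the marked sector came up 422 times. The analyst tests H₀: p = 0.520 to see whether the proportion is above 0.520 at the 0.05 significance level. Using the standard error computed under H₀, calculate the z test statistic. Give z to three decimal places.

p̂ = 422/897 = 0.47046.
Standard error under H₀: √(0.52×0.48/897) = 0.01668.
z = (0.47046 − 0.52)/0.01668 = -0.04954/0.01668 = -2.970.
p-value = P(Z > -2.970) ≈ 0.9985. With α = 0.05, fail to reject H₀.

z = -2.970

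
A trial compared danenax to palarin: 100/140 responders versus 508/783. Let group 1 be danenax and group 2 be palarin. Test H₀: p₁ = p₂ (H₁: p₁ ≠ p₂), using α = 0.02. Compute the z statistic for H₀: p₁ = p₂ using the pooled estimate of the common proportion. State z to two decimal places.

p̂₁ = 100/140 = 0.7143, p̂₂ = 508/783 = 0.6488.
Pooled p̂ = (100+508)/(140+783) = 608/923 = 0.6587.
SE = √(p̂(1−p̂)(1/n₁+1/n₂)) = √(0.6587·0.3413·0.00842) = √(0.00189288) = 0.0435.
z = (0.7143 − 0.6488)/0.0435 = 0.0655/0.0435 = 1.51.
p-value = 2·P(Z > 1.505) ≈ 0.1322. With α = 0.02, fail to reject H₀.

z = 1.51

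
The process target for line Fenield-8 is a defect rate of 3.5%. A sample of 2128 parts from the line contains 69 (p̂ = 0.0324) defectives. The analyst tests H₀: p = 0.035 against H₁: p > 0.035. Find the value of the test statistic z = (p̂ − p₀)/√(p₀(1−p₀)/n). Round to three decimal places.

z = -0.646

p̂ = 69/2128 = 0.032425.
Standard error under H₀: √(0.035×0.965/2128) = 0.003984.
z = (0.032425 − 0.035)/0.003984 = -0.002575/0.003984 = -0.646.
p-value = P(Z > -0.646) ≈ 0.7410.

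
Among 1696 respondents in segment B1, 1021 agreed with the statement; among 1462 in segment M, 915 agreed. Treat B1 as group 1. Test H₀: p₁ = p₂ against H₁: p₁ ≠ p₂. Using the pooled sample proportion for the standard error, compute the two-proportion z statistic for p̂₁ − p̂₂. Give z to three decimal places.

p̂₁ = 1021/1696 = 0.60200, p̂₂ = 915/1462 = 0.62585.
Pooled p̂ = (1021+915)/(1696+1462) = 1936/3158 = 0.61305.
SE = √(p̂(1−p̂)(1/n₁+1/n₂)) = √(0.61305·0.38695·0.00127362) = √(0.000302128) = 0.01738.
z = (0.60200 − 0.62585)/0.01738 = -0.02385/0.01738 = -1.372.

z = -1.372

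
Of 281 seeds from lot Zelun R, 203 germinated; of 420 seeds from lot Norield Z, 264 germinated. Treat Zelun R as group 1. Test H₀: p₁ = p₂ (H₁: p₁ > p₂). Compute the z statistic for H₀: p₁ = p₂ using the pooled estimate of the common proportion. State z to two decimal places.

z = 2.58

p̂₁ = 203/281 = 0.7224, p̂₂ = 264/420 = 0.6286.
Pooled p̂ = (203+264)/(281+420) = 467/701 = 0.6662.
SE = √(0.22238 × 0.00593967) = 0.0363.
z = (0.7224 − 0.6286)/0.0363 = 0.0938/0.0363 = 2.58.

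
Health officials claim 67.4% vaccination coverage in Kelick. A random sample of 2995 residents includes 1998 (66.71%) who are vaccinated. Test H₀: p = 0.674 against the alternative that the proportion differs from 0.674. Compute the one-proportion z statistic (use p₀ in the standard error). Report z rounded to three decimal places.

p̂ = 1998/2995 ≈ 0.66711.
Under H₀, SE = √(0.674·0.326/2995) = √(7.33636e-05) = 0.00857.
z = (0.66711 − 0.674)/0.00857 = -0.00689/0.00857 = -0.804.
p-value = 2·P(Z > 0.804) ≈ 0.4213.

z = -0.804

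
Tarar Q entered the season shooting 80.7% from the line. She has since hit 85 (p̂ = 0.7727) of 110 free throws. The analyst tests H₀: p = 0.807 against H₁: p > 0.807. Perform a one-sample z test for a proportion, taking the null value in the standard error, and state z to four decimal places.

p̂ = 85/110 = 0.772727.
Under H₀, SE = √(0.807·0.193/110) = √(0.00141592) = 0.037629.
z = (0.772727 − 0.807)/0.037629 = -0.034273/0.037629 = -0.9108.

z = -0.9108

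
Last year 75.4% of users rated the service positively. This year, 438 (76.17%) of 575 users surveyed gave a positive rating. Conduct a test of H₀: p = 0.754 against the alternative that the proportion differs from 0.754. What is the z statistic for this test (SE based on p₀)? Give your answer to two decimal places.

z = 0.43

p̂ = 438/575 = 0.7617.
SE = √(p₀(1−p₀)/n) = √(0.18548/575) = 0.0180.
z = (0.7617 − 0.754)/0.0180 = 0.0077/0.0180 = 0.43.
p-value = 2·P(Z > 0.431) ≈ 0.6665.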